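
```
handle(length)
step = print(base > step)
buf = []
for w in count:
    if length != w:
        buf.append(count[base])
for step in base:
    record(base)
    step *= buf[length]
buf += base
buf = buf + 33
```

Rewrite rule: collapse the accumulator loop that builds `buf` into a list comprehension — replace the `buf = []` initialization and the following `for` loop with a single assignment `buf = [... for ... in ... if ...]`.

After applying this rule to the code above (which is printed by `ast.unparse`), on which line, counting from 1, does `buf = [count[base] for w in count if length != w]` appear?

3

Transformed code:
handle(length)
step = print(base > step)
buf = [count[base] for w in count if length != w]
for step in base:
    record(base)
    step *= buf[length]
buf += base
buf = buf + 33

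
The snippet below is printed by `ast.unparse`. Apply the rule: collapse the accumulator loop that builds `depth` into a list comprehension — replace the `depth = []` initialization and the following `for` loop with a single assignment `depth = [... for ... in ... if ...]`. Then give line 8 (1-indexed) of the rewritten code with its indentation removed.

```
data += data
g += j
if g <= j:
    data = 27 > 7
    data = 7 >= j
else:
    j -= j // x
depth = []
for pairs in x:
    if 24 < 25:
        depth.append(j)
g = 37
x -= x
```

depth = [j for pairs in x if 24 < 25]

Transformed code:
data += data
g += j
if g <= j:
    data = 27 > 7
    data = 7 >= j
else:
    j -= j // x
depth = [j for pairs in x if 24 < 25]
g = 37
x -= x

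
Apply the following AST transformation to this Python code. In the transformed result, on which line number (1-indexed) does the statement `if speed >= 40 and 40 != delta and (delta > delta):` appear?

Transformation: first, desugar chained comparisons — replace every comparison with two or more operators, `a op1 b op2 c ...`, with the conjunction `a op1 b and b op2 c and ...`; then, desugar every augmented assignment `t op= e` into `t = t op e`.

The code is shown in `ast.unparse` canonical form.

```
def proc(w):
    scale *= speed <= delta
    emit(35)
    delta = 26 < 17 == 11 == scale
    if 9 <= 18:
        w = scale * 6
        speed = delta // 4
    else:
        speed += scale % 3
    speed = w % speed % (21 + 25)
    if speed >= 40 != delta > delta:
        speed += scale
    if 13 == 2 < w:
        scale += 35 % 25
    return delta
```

11

Transformed code:
def proc(w):
    scale = scale * (speed <= delta)
    emit(35)
    delta = 26 < 17 and 17 == 11 and (11 == scale)
    if 9 <= 18:
        w = scale * 6
        speed = delta // 4
    else:
        speed = speed + scale % 3
    speed = w % speed % (21 + 25)
    if speed >= 40 and 40 != delta and (delta > delta):
        speed = speed + scale
    if 13 == 2 and 2 < w:
        scale = scale + 35 % 25
    return delta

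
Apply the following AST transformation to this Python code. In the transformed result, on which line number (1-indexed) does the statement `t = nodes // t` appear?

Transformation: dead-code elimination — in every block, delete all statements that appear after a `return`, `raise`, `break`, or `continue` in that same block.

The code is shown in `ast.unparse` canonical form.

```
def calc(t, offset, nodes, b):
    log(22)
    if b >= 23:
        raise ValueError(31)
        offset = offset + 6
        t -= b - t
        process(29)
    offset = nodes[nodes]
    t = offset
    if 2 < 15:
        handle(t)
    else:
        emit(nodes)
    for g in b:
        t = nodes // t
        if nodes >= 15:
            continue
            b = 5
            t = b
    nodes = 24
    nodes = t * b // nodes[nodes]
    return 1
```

12

Transformed code:
def calc(t, offset, nodes, b):
    log(22)
    if b >= 23:
        raise ValueError(31)
    offset = nodes[nodes]
    t = offset
    if 2 < 15:
        handle(t)
    else:
        emit(nodes)
    for g in b:
        t = nodes // t
        if nodes >= 15:
            continue
    nodes = 24
    nodes = t * b // nodes[nodes]
    return 1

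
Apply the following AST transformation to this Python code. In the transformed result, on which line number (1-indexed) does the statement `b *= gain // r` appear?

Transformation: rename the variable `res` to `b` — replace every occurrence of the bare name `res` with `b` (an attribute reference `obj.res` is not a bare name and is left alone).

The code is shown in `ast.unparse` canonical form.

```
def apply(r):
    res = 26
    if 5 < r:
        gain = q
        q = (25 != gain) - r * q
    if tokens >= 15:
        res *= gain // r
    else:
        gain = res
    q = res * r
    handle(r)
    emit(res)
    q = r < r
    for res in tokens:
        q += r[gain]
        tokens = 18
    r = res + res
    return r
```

7

Transformed code:
def apply(r):
    b = 26
    if 5 < r:
        gain = q
        q = (25 != gain) - r * q
    if tokens >= 15:
        b *= gain // r
    else:
        gain = b
    q = b * r
    handle(r)
    emit(b)
    q = r < r
    for b in tokens:
        q += r[gain]
        tokens = 18
    r = b + b
    return r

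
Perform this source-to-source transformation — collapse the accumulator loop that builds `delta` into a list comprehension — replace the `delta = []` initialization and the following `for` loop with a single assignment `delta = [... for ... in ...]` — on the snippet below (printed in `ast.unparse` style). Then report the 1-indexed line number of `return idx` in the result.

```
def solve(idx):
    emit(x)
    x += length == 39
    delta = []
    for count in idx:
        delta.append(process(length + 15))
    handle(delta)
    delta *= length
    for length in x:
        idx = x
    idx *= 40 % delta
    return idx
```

10

Transformed code:
def solve(idx):
    emit(x)
    x += length == 39
    delta = [process(length + 15) for count in idx]
    handle(delta)
    delta *= length
    for length in x:
        idx = x
    idx *= 40 % delta
    return idx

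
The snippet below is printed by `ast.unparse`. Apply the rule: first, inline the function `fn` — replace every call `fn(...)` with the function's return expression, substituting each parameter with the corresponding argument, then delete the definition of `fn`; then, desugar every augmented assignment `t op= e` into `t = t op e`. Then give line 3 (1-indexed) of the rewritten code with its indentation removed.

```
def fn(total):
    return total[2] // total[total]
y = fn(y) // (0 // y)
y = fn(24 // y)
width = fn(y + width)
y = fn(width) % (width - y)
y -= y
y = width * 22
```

Transformed code:
y = y[2] // y[y] // (0 // y)
y = (24 // y)[2] // (24 // y)[24 // y]
width = (y + width)[2] // (y + width)[y + width]
y = width[2] // width[width] % (width - y)
y = y - y
y = width * 22

width = (y + width)[2] // (y + width)[y + width]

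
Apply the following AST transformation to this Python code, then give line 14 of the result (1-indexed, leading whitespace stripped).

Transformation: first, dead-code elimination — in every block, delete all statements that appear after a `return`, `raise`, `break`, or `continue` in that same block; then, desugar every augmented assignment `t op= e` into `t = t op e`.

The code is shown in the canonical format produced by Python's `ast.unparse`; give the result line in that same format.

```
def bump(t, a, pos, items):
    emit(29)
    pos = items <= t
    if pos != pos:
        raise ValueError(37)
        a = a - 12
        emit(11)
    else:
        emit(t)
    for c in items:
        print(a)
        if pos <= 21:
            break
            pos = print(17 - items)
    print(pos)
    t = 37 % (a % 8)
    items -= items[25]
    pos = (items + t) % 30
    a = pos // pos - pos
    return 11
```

items = items - items[25]

Transformed code:
def bump(t, a, pos, items):
    emit(29)
    pos = items <= t
    if pos != pos:
        raise ValueError(37)
    else:
        emit(t)
    for c in items:
        print(a)
        if pos <= 21:
            break
    print(pos)
    t = 37 % (a % 8)
    items = items - items[25]
    pos = (items + t) % 30
    a = pos // pos - pos
    return 11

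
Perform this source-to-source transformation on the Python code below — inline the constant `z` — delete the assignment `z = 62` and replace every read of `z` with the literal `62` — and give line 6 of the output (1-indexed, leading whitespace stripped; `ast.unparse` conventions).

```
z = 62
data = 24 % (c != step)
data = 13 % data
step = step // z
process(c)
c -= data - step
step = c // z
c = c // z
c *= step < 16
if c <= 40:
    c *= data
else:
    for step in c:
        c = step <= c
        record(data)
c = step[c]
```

step = c // 62

Transformed code:
data = 24 % (c != step)
data = 13 % data
step = step // 62
process(c)
c -= data - step
step = c // 62
c = c // 62
c *= step < 16
if c <= 40:
    c *= data
else:
    for step in c:
        c = step <= c
        record(data)
c = step[c]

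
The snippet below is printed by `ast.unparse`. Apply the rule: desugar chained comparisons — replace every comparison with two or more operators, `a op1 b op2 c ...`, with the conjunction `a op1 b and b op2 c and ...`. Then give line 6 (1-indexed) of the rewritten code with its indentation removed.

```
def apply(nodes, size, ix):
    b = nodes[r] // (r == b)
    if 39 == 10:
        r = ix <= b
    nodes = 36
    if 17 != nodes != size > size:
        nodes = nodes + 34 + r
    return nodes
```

Transformed code:
def apply(nodes, size, ix):
    b = nodes[r] // (r == b)
    if 39 == 10:
        r = ix <= b
    nodes = 36
    if 17 != nodes and nodes != size and (size > size):
        nodes = nodes + 34 + r
    return nodes

if 17 != nodes and nodes != size and (size > size):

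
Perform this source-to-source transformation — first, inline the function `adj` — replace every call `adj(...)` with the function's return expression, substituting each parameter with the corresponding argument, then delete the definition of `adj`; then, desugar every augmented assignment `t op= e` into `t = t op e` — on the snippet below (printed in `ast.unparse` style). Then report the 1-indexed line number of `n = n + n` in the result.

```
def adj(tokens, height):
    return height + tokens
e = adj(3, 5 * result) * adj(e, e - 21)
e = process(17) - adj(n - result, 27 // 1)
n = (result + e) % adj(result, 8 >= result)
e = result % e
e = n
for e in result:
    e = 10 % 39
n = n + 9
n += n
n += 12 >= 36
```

9

Transformed code:
e = (5 * result + 3) * (e - 21 + e)
e = process(17) - (27 // 1 + (n - result))
n = (result + e) % ((8 >= result) + result)
e = result % e
e = n
for e in result:
    e = 10 % 39
n = n + 9
n = n + n
n = n + (12 >= 36)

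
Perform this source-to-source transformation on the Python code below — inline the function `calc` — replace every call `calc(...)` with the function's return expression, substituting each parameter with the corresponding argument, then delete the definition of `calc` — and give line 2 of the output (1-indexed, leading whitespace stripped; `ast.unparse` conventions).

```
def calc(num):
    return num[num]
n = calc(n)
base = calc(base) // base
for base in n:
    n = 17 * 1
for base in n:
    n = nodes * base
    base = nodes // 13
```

base = base[base] // base

Transformed code:
n = n[n]
base = base[base] // base
for base in n:
    n = 17 * 1
for base in n:
    n = nodes * base
    base = nodes // 13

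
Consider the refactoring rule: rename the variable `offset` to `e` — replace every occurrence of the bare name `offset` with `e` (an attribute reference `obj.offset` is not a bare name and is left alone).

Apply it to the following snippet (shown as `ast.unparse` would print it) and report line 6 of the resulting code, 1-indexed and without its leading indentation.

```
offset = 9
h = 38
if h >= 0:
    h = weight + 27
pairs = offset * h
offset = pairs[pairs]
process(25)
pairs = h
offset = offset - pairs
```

Transformed code:
e = 9
h = 38
if h >= 0:
    h = weight + 27
pairs = e * h
e = pairs[pairs]
process(25)
pairs = h
e = e - pairs

e = pairs[pairs]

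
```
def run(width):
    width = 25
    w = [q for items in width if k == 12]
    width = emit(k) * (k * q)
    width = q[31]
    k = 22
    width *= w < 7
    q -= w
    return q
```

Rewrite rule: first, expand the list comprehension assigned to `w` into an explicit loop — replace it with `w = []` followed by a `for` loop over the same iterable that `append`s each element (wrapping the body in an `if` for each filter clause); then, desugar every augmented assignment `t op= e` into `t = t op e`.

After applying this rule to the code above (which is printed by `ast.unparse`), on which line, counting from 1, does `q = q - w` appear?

Transformed code:
def run(width):
    width = 25
    w = []
    for items in width:
        if k == 12:
            w.append(q)
    width = emit(k) * (k * q)
    width = q[31]
    k = 22
    width = width * (w < 7)
    q = q - w
    return q

11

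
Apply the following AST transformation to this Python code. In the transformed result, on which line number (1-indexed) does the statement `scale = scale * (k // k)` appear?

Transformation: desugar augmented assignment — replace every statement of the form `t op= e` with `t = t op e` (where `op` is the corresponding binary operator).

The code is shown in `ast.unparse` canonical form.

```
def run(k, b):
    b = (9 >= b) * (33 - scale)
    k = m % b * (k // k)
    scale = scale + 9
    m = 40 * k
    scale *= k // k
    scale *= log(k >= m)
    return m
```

Transformed code:
def run(k, b):
    b = (9 >= b) * (33 - scale)
    k = m % b * (k // k)
    scale = scale + 9
    m = 40 * k
    scale = scale * (k // k)
    scale = scale * log(k >= m)
    return m

6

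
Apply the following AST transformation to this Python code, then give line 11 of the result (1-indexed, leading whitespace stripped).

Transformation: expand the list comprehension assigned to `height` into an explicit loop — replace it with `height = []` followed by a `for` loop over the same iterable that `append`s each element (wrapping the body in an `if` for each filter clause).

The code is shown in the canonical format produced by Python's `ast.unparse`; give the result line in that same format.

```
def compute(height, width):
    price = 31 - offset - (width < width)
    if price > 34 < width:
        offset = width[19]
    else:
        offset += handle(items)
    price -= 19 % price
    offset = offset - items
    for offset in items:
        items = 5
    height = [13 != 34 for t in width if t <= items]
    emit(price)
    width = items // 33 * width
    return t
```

Transformed code:
def compute(height, width):
    price = 31 - offset - (width < width)
    if price > 34 < width:
        offset = width[19]
    else:
        offset += handle(items)
    price -= 19 % price
    offset = offset - items
    for offset in items:
        items = 5
    height = []
    for t in width:
        if t <= items:
            height.append(13 != 34)
    emit(price)
    width = items // 33 * width
    return t

height = []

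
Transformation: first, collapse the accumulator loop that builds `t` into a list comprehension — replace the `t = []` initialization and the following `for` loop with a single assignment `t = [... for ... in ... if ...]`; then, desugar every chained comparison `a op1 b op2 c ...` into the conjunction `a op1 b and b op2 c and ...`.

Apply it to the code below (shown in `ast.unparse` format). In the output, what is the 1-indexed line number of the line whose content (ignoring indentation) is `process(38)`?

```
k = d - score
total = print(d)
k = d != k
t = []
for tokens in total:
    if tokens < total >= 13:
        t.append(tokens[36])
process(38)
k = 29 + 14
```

5

Transformed code:
k = d - score
total = print(d)
k = d != k
t = [tokens[36] for tokens in total if tokens < total and total >= 13]
process(38)
k = 29 + 14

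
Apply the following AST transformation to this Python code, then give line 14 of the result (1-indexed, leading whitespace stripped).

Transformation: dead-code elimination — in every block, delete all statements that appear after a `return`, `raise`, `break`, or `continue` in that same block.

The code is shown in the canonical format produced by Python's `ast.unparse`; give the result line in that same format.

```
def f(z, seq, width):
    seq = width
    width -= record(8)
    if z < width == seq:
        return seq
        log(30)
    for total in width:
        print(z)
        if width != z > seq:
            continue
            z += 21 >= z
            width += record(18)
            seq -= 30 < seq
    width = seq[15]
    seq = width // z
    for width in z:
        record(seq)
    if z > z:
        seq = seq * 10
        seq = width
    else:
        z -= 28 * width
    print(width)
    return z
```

Transformed code:
def f(z, seq, width):
    seq = width
    width -= record(8)
    if z < width == seq:
        return seq
    for total in width:
        print(z)
        if width != z > seq:
            continue
    width = seq[15]
    seq = width // z
    for width in z:
        record(seq)
    if z > z:
        seq = seq * 10
        seq = width
    else:
        z -= 28 * width
    print(width)
    return z

if z > z:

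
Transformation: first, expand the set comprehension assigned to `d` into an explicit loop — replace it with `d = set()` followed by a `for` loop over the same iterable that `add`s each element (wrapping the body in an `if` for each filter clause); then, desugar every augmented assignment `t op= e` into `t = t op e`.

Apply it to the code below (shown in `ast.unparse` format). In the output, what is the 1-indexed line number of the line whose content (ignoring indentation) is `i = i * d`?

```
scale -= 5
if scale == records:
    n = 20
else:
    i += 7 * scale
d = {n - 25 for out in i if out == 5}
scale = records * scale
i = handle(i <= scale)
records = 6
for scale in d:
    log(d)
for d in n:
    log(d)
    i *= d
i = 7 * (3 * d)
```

17

Transformed code:
scale = scale - 5
if scale == records:
    n = 20
else:
    i = i + 7 * scale
d = set()
for out in i:
    if out == 5:
        d.add(n - 25)
scale = records * scale
i = handle(i <= scale)
records = 6
for scale in d:
    log(d)
for d in n:
    log(d)
    i = i * d
i = 7 * (3 * d)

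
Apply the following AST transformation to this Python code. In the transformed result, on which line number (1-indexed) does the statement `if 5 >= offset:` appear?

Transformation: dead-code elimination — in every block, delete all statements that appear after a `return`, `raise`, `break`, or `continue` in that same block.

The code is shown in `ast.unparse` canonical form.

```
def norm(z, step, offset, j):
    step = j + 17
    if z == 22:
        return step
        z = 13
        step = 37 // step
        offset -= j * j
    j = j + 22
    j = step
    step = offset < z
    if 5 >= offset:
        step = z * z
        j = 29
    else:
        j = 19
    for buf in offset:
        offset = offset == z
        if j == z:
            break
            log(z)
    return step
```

Transformed code:
def norm(z, step, offset, j):
    step = j + 17
    if z == 22:
        return step
    j = j + 22
    j = step
    step = offset < z
    if 5 >= offset:
        step = z * z
        j = 29
    else:
        j = 19
    for buf in offset:
        offset = offset == z
        if j == z:
            break
    return step

8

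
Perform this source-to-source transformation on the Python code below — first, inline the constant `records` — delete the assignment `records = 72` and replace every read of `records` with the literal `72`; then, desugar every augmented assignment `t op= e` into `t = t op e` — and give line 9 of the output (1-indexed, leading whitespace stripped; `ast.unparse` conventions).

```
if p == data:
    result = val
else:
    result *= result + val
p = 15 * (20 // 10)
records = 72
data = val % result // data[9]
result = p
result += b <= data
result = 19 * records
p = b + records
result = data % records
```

result = 19 * 72

Transformed code:
if p == data:
    result = val
else:
    result = result * (result + val)
p = 15 * (20 // 10)
data = val % result // data[9]
result = p
result = result + (b <= data)
result = 19 * 72
p = b + 72
result = data % 72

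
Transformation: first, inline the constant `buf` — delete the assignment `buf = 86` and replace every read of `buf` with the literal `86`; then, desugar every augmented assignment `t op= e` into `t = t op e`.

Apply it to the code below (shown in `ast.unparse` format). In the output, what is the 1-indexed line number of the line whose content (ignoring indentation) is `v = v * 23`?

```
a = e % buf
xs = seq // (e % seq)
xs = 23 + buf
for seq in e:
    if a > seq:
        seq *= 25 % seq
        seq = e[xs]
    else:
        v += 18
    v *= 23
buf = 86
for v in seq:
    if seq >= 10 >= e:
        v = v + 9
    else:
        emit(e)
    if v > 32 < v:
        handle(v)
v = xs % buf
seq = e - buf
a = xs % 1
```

Transformed code:
a = e % 86
xs = seq // (e % seq)
xs = 23 + 86
for seq in e:
    if a > seq:
        seq = seq * (25 % seq)
        seq = e[xs]
    else:
        v = v + 18
    v = v * 23
for v in seq:
    if seq >= 10 >= e:
        v = v + 9
    else:
        emit(e)
    if v > 32 < v:
        handle(v)
v = xs % 86
seq = e - 86
a = xs % 1

10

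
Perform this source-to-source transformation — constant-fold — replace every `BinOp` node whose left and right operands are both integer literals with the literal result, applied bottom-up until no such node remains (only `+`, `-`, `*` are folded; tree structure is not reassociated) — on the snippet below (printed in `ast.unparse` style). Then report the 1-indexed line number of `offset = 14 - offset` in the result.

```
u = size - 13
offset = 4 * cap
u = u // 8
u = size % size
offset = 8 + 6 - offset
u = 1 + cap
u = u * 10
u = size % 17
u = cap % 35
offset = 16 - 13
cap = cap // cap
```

Transformed code:
u = size - 13
offset = 4 * cap
u = u // 8
u = size % size
offset = 14 - offset
u = 1 + cap
u = u * 10
u = size % 17
u = cap % 35
offset = 3
cap = cap // cap

5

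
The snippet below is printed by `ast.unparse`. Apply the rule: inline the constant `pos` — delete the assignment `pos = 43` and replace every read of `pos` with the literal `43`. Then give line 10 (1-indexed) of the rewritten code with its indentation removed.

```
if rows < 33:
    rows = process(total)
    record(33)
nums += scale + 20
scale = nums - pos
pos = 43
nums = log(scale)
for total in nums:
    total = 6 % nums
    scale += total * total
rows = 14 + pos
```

rows = 14 + 43

Transformed code:
if rows < 33:
    rows = process(total)
    record(33)
nums += scale + 20
scale = nums - 43
nums = log(scale)
for total in nums:
    total = 6 % nums
    scale += total * total
rows = 14 + 43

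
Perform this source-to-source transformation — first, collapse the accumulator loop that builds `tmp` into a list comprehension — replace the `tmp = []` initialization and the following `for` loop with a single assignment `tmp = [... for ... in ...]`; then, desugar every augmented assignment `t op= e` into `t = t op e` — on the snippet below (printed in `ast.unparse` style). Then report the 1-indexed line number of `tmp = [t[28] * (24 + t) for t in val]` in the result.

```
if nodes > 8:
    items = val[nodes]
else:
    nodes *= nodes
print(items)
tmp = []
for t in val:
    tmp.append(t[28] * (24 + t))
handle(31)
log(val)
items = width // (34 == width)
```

Transformed code:
if nodes > 8:
    items = val[nodes]
else:
    nodes = nodes * nodes
print(items)
tmp = [t[28] * (24 + t) for t in val]
handle(31)
log(val)
items = width // (34 == width)

6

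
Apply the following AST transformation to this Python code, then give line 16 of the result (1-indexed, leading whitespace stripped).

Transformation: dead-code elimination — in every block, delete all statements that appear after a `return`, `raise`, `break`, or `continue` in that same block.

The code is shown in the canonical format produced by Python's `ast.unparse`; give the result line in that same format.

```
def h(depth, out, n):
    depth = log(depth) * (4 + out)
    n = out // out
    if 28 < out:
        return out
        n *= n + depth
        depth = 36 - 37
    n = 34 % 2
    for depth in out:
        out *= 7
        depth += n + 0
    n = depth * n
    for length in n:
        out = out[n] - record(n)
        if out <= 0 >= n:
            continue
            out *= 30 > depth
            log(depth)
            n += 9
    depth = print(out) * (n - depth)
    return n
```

Transformed code:
def h(depth, out, n):
    depth = log(depth) * (4 + out)
    n = out // out
    if 28 < out:
        return out
    n = 34 % 2
    for depth in out:
        out *= 7
        depth += n + 0
    n = depth * n
    for length in n:
        out = out[n] - record(n)
        if out <= 0 >= n:
            continue
    depth = print(out) * (n - depth)
    return n

return n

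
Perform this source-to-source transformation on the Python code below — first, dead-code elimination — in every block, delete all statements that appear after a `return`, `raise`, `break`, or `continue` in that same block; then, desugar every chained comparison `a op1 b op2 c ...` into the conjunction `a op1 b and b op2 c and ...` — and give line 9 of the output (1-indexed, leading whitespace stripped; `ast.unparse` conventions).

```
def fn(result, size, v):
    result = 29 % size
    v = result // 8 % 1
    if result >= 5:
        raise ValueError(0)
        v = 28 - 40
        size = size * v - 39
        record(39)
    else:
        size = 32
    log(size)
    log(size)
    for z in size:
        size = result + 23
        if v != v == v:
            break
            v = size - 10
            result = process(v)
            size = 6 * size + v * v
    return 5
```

Transformed code:
def fn(result, size, v):
    result = 29 % size
    v = result // 8 % 1
    if result >= 5:
        raise ValueError(0)
    else:
        size = 32
    log(size)
    log(size)
    for z in size:
        size = result + 23
        if v != v and v == v:
            break
    return 5

log(size)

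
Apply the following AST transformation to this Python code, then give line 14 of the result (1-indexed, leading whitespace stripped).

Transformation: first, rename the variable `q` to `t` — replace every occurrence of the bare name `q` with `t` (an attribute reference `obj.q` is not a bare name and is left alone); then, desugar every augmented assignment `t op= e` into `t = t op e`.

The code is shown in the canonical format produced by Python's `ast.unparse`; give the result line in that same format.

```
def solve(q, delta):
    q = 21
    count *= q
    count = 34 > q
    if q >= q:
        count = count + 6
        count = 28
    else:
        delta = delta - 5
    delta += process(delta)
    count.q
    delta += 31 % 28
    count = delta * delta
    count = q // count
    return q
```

Transformed code:
def solve(t, delta):
    t = 21
    count = count * t
    count = 34 > t
    if t >= t:
        count = count + 6
        count = 28
    else:
        delta = delta - 5
    delta = delta + process(delta)
    count.q
    delta = delta + 31 % 28
    count = delta * delta
    count = t // count
    return t

count = t // count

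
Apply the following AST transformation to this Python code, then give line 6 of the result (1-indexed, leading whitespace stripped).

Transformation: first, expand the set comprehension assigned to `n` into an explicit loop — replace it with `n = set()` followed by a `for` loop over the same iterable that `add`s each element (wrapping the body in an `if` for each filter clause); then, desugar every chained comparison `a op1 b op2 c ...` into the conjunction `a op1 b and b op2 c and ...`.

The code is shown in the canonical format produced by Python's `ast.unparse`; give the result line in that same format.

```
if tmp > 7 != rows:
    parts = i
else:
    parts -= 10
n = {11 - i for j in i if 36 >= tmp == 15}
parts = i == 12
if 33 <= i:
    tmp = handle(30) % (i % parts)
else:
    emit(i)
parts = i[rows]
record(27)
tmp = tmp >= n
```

for j in i:

Transformed code:
if tmp > 7 and 7 != rows:
    parts = i
else:
    parts -= 10
n = set()
for j in i:
    if 36 >= tmp and tmp == 15:
        n.add(11 - i)
parts = i == 12
if 33 <= i:
    tmp = handle(30) % (i % parts)
else:
    emit(i)
parts = i[rows]
record(27)
tmp = tmp >= n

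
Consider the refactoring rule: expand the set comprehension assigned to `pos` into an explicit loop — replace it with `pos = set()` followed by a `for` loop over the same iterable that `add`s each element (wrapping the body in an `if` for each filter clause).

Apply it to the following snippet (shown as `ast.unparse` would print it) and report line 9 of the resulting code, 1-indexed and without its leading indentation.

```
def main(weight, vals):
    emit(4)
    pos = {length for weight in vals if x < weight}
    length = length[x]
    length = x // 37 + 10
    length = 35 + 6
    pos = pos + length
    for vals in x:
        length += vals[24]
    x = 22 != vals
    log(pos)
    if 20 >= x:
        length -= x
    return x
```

length = 35 + 6

Transformed code:
def main(weight, vals):
    emit(4)
    pos = set()
    for weight in vals:
        if x < weight:
            pos.add(length)
    length = length[x]
    length = x // 37 + 10
    length = 35 + 6
    pos = pos + length
    for vals in x:
        length += vals[24]
    x = 22 != vals
    log(pos)
    if 20 >= x:
        length -= x
    return x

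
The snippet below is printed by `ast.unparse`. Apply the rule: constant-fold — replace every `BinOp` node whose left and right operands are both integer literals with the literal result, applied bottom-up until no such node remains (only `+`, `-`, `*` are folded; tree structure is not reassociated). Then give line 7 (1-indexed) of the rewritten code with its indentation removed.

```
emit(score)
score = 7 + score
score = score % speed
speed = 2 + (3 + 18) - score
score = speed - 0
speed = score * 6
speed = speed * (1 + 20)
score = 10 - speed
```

Transformed code:
emit(score)
score = 7 + score
score = score % speed
speed = 23 - score
score = speed - 0
speed = score * 6
speed = speed * 21
score = 10 - speed

speed = speed * 21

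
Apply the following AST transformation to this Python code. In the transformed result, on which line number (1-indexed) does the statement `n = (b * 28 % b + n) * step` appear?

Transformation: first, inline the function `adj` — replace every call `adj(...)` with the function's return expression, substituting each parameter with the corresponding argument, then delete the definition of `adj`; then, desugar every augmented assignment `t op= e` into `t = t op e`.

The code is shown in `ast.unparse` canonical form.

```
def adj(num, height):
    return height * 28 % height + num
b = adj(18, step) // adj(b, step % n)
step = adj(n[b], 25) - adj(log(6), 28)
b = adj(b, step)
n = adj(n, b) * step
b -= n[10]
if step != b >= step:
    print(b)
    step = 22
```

4

Transformed code:
b = (step * 28 % step + 18) // (step % n * 28 % (step % n) + b)
step = 25 * 28 % 25 + n[b] - (28 * 28 % 28 + log(6))
b = step * 28 % step + b
n = (b * 28 % b + n) * step
b = b - n[10]
if step != b >= step:
    print(b)
    step = 22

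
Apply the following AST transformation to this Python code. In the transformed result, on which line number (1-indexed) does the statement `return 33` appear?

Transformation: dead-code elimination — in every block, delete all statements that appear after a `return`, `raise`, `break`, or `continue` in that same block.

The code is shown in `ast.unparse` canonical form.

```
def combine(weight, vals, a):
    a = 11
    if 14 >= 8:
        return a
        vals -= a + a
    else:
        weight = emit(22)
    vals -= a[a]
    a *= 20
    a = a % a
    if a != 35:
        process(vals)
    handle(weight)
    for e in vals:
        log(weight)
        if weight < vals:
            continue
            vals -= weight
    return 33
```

17

Transformed code:
def combine(weight, vals, a):
    a = 11
    if 14 >= 8:
        return a
    else:
        weight = emit(22)
    vals -= a[a]
    a *= 20
    a = a % a
    if a != 35:
        process(vals)
    handle(weight)
    for e in vals:
        log(weight)
        if weight < vals:
            continue
    return 33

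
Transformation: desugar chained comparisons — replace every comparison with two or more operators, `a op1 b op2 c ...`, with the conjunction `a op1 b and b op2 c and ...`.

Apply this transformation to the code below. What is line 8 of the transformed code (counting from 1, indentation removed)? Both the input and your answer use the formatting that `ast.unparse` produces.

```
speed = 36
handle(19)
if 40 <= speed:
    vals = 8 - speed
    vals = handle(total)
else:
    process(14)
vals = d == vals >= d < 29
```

vals = d == vals and vals >= d and (d < 29)

Transformed code:
speed = 36
handle(19)
if 40 <= speed:
    vals = 8 - speed
    vals = handle(total)
else:
    process(14)
vals = d == vals and vals >= d and (d < 29)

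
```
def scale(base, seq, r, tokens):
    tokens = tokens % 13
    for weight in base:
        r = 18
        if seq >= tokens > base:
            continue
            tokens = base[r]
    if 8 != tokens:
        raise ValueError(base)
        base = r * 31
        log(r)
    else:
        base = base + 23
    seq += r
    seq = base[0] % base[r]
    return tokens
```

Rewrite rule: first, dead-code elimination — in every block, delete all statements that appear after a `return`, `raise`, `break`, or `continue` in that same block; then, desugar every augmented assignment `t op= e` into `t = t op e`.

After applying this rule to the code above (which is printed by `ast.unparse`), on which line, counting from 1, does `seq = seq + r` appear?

Transformed code:
def scale(base, seq, r, tokens):
    tokens = tokens % 13
    for weight in base:
        r = 18
        if seq >= tokens > base:
            continue
    if 8 != tokens:
        raise ValueError(base)
    else:
        base = base + 23
    seq = seq + r
    seq = base[0] % base[r]
    return tokens

11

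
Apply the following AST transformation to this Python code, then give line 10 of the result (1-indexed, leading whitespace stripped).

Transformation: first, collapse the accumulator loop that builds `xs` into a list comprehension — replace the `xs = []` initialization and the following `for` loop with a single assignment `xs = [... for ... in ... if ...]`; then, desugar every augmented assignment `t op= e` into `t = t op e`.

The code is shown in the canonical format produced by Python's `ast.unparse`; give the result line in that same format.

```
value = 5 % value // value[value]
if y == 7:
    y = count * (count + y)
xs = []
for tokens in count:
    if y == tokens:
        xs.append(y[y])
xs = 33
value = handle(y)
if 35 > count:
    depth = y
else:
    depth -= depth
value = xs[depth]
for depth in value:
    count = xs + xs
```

Transformed code:
value = 5 % value // value[value]
if y == 7:
    y = count * (count + y)
xs = [y[y] for tokens in count if y == tokens]
xs = 33
value = handle(y)
if 35 > count:
    depth = y
else:
    depth = depth - depth
value = xs[depth]
for depth in value:
    count = xs + xs

depth = depth - depth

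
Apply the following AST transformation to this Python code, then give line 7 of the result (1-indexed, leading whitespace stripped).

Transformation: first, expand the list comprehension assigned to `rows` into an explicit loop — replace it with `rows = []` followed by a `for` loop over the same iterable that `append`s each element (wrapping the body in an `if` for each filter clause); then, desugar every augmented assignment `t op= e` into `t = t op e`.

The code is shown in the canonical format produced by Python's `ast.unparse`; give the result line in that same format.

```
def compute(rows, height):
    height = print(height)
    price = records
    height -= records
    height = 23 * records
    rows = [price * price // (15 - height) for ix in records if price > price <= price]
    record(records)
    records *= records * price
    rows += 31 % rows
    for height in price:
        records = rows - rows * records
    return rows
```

Transformed code:
def compute(rows, height):
    height = print(height)
    price = records
    height = height - records
    height = 23 * records
    rows = []
    for ix in records:
        if price > price <= price:
            rows.append(price * price // (15 - height))
    record(records)
    records = records * (records * price)
    rows = rows + 31 % rows
    for height in price:
        records = rows - rows * records
    return rows

for ix in records:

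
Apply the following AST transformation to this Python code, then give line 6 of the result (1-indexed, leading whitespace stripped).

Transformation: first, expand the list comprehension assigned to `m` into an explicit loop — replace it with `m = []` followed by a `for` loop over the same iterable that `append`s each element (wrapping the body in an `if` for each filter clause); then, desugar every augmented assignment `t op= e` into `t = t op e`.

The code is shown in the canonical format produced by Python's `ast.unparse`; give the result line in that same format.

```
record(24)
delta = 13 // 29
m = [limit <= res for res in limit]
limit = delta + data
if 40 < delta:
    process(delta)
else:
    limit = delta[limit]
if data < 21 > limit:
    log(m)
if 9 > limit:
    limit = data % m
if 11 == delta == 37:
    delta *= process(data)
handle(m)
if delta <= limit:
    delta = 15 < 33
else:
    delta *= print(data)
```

limit = delta + data

Transformed code:
record(24)
delta = 13 // 29
m = []
for res in limit:
    m.append(limit <= res)
limit = delta + data
if 40 < delta:
    process(delta)
else:
    limit = delta[limit]
if data < 21 > limit:
    log(m)
if 9 > limit:
    limit = data % m
if 11 == delta == 37:
    delta = delta * process(data)
handle(m)
if delta <= limit:
    delta = 15 < 33
else:
    delta = delta * print(data)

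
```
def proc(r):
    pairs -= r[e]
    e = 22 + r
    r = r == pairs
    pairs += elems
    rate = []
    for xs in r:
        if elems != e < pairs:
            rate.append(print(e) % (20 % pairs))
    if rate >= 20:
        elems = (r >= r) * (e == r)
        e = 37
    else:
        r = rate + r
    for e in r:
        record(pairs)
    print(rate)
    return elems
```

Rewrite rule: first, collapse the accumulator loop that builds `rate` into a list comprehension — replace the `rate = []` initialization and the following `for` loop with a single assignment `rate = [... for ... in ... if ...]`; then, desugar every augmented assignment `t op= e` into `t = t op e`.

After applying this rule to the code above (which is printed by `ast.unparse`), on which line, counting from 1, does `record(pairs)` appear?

13

Transformed code:
def proc(r):
    pairs = pairs - r[e]
    e = 22 + r
    r = r == pairs
    pairs = pairs + elems
    rate = [print(e) % (20 % pairs) for xs in r if elems != e < pairs]
    if rate >= 20:
        elems = (r >= r) * (e == r)
        e = 37
    else:
        r = rate + r
    for e in r:
        record(pairs)
    print(rate)
    return elems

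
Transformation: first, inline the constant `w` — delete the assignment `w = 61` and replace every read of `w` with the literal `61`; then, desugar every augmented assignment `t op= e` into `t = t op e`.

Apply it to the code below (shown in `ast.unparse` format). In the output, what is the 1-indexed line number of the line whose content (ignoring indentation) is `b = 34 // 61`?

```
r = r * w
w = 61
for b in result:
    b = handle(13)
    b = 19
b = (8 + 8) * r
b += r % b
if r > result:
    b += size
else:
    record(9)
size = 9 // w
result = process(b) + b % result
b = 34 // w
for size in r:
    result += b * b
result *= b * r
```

13

Transformed code:
r = r * 61
for b in result:
    b = handle(13)
    b = 19
b = (8 + 8) * r
b = b + r % b
if r > result:
    b = b + size
else:
    record(9)
size = 9 // 61
result = process(b) + b % result
b = 34 // 61
for size in r:
    result = result + b * b
result = result * (b * r)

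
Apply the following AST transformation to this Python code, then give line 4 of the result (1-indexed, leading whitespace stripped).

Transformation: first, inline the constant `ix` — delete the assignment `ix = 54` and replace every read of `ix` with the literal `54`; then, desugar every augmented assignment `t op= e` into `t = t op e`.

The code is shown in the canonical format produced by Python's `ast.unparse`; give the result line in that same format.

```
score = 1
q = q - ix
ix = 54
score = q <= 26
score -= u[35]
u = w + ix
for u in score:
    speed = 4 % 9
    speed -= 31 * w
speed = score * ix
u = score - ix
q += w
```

Transformed code:
score = 1
q = q - 54
score = q <= 26
score = score - u[35]
u = w + 54
for u in score:
    speed = 4 % 9
    speed = speed - 31 * w
speed = score * 54
u = score - 54
q = q + w

score = score - u[35]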